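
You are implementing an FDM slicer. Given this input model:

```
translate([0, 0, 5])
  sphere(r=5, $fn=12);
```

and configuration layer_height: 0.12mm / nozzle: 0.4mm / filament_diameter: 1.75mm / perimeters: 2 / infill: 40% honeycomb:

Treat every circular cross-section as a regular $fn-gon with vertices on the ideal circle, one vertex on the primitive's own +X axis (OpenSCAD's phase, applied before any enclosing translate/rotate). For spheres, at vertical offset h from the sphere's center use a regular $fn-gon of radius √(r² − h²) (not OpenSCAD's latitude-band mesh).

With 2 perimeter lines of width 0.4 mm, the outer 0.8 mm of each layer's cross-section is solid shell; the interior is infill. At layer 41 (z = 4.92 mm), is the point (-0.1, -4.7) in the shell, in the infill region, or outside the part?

At z = 4.92 mm: the sphere: section is a regular 12-gon, circumradius = √(r²−h²) = √(5²−0.08²) = 4.999. Overall, the cross-section is a single solid region. The nearest boundary edge runs (-2.50, -4.33)→(-0.00, -5.00); distance from the point to it = 0.26 mm. The point is inside the cross-section, 0.26 mm from the nearest boundary — within the 0.8 mm shell band (2 × 0.4).

shell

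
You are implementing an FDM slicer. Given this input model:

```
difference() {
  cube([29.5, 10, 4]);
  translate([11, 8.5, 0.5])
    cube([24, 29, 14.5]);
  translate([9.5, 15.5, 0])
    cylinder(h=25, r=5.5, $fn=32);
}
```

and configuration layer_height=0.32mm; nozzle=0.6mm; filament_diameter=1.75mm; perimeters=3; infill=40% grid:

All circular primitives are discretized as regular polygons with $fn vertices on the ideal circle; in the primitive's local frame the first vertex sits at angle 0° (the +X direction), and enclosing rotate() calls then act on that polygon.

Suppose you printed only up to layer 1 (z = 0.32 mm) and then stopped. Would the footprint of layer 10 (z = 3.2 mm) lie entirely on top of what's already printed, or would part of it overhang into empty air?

entirely on top

Compare the two slices. At z = 0.32: the 29.5×10 cube contributes its full rectangle (area 295.00 mm²); the cube at (11, 8.5) does not reach this height (z outside [0.5, 15]); the r=5.5 cylinder at (9.5, 15.5) contributes a regular 32-gon of circumradius 5.5 (area = (32/2)·5.500²·sin(360°/32) = 94.42 mm²); After the difference (first − rest): starting from the 29.5×10 cube (295.00 mm²), the r=5.5 cylinder at (9.5, 15.5) misses the remaining region (no effect) — area = 295.00 mm². At z = 3.2: the cube is present — its section is the full 29.5×10 rectangle (area 295.00 mm²); the cube at (11, 8.5) (footprint 24×29) is included at this height (area 696.00 mm²); the r=5.5 cylinder at (9.5, 15.5) gives a regular 32-gon of circumradius 5.5 (constant along its height) (area = (32/2)·5.500²·sin(360°/32) = 94.42 mm²); After the difference (first − rest): starting from the 29.5×10 cube (295.00 mm²), the 24×29 cube at (11, 8.5) partially overlaps it — only the 27.75 mm² overlap (of its 696.00 mm²) is removed, clipping the outline; the r=5.5 cylinder at (9.5, 15.5) misses the remaining region (no effect) — area = 267.25 mm². Checking containment: the cross-section at z = 3.2 is a subset of the cross-section at z = 0.32.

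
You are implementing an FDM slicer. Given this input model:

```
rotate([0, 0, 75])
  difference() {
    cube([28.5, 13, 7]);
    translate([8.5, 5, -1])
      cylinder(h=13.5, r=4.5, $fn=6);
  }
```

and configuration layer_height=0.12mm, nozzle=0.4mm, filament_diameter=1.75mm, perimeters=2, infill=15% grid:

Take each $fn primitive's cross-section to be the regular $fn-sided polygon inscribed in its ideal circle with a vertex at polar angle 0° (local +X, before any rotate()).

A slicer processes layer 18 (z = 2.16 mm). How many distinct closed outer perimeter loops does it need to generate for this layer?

1

At z = 2.16 mm: the cube (footprint 28.5×13) is included at this height; the r=4.5 cylinder at (8.5, 5) contributes a regular 6-gon of circumradius 4.5; Taking the first minus the rest: starting from the 28.5×13 cube, the r=4.5 cylinder at (8.5, 5) lies wholly inside it (removes its full 52.61 mm² and its 27.00 mm outline becomes a hole wall) — 1 connected region with 1 hole; (whole slice rotated 75° about Z — lengths, areas and connectivity unchanged). The result has 1 disconnected region.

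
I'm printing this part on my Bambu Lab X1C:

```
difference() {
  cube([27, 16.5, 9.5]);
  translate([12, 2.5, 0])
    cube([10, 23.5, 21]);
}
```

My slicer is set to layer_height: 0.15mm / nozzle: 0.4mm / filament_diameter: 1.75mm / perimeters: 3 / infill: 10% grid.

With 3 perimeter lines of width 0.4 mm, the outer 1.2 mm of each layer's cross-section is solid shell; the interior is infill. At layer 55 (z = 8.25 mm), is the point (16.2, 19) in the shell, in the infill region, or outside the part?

At z = 8.25 mm: the 27×16.5 cube contributes its full rectangle; the 10×23.5 cube at (12, 2.5) contributes its full rectangle; Taking the first minus the rest: starting from the 27×16.5 cube, the 10×23.5 cube at (12, 2.5) partially overlaps it — only the 140.00 mm² overlap (of its 235.00 mm²) is removed, clipping the outline — 1 connected region. Overall, the cross-section is a single solid region. The nearest boundary edge runs (0.00, 16.50)→(12.00, 16.50); distance from the point to it = 4.89 mm. The point is not inside any of the regions above, so it lies outside the cross-section (4.89 mm from the nearest boundary).

outside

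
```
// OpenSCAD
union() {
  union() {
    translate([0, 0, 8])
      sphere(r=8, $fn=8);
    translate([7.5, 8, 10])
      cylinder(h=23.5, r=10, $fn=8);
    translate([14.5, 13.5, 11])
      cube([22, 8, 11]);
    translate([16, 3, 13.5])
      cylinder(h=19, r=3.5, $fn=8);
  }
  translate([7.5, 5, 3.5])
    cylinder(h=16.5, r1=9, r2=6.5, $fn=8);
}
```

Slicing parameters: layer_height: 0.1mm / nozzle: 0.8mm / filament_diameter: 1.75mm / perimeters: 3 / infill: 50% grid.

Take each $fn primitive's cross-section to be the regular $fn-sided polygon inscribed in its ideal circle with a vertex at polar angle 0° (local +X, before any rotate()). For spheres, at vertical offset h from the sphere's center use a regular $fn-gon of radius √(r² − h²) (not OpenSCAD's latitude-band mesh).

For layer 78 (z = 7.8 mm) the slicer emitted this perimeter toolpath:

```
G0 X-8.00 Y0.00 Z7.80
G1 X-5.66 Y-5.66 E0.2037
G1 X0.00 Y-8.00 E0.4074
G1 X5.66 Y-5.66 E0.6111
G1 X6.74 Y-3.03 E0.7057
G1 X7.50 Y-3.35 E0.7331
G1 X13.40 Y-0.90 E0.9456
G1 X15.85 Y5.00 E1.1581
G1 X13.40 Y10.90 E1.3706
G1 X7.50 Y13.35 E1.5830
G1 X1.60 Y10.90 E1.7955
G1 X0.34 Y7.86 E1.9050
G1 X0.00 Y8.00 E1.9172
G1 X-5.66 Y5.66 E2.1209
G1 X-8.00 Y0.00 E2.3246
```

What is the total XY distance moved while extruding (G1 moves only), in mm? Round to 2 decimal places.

69.89 mm

Sum the Euclidean lengths of each G1 segment: total = 69.89 mm.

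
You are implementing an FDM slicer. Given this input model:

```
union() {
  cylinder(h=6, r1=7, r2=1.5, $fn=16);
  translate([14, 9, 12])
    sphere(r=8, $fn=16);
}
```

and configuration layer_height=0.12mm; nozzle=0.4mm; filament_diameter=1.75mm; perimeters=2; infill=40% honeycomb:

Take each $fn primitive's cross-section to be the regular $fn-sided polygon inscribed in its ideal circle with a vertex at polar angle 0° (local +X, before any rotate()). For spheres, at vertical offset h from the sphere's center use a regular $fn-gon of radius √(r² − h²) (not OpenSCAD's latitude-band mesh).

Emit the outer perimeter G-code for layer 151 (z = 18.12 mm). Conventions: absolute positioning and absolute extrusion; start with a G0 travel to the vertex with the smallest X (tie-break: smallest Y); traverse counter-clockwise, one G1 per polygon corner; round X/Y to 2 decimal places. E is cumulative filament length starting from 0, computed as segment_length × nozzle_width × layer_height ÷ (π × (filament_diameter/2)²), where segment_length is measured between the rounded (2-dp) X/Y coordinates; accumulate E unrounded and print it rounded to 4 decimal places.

G0 X8.85 Y9.00 Z18.12
G1 X9.24 Y7.03 E0.0401
G1 X10.36 Y5.36 E0.0802
G1 X12.03 Y4.24 E0.1203
G1 X14.00 Y3.85 E0.1604
G1 X15.97 Y4.24 E0.2005
G1 X17.64 Y5.36 E0.2406
G1 X18.76 Y7.03 E0.2807
G1 X19.15 Y9.00 E0.3208
G1 X18.76 Y10.97 E0.3609
G1 X17.64 Y12.64 E0.4010
G1 X15.97 Y13.76 E0.4411
G1 X14.00 Y14.15 E0.4812
G1 X12.03 Y13.76 E0.5213
G1 X10.36 Y12.64 E0.5614
G1 X9.24 Y10.97 E0.6016
G1 X8.85 Y9.00 E0.6416

At z = 18.12 mm: the cone does not reach this height (z outside [0, 6]); the sphere at (14, 9): section is a regular 16-gon, circumradius = √(r²−h²) = √(8²−6.12²) = 5.152; Taking the union: only the r=8 sphere at (14, 9) is present, so the union is just that shape — 1 connected region. The outline is a single polygon with 16 vertices. Extrusion per mm of travel: 0.4 × 0.12 / (π × 0.875²) = 0.019956. Accumulating E over each segment gives final E = 0.6416.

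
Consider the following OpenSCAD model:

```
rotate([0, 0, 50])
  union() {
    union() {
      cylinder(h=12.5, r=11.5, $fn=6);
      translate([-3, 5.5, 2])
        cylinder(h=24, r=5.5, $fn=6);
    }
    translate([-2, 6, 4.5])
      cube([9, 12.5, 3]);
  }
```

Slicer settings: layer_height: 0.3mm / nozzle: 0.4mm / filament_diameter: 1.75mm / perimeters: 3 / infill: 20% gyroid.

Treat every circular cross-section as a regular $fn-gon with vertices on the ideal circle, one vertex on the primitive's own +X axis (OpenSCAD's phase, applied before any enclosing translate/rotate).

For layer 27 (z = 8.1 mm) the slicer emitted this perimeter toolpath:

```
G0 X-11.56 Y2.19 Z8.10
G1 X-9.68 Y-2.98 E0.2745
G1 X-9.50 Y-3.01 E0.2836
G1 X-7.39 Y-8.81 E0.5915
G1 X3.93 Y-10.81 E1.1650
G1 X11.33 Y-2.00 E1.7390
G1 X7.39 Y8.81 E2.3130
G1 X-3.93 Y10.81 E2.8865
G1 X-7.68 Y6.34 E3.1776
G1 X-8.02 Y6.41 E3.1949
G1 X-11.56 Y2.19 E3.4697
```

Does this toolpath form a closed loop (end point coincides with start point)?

Start point (G0): (-11.56, 2.19). End point (last G1): the path returns to the start — closed.

yes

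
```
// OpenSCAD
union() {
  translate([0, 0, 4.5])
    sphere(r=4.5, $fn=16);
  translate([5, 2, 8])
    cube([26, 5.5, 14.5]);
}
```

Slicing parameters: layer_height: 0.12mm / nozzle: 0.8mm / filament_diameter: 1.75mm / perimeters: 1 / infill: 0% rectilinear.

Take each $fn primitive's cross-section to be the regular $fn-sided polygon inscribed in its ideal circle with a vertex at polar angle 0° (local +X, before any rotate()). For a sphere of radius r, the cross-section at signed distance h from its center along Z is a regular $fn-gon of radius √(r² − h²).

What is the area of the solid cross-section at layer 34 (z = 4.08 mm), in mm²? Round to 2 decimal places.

At z = 4.08 mm: the r=4.5 sphere slices to a regular 16-gon of circumradius 4.480 (√(r²−h²) with h=0.42 from center) (area = (16/2)·4.480²·sin(360°/16) = 61.45 mm²); the cube at (5, 2) is not intersected at this z (z outside [8, 22.5]); Combining (union): only the r=4.5 sphere is present, so the union is just that shape — area = 61.45 mm². Overall, the cross-section is a single solid region. Net area = 61.45 mm².

61.45 mm²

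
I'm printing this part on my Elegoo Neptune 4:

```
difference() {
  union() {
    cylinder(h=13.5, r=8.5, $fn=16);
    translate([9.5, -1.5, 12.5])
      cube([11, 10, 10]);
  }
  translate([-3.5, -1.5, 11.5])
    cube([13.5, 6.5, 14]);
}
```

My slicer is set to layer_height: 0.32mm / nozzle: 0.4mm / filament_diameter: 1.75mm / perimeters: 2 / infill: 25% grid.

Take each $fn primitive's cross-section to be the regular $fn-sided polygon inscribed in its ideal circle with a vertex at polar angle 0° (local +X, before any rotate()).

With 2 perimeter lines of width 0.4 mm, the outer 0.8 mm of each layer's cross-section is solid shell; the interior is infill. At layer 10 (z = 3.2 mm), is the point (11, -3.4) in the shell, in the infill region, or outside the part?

At z = 3.2 mm: the r=8.5 cylinder contributes a regular 16-gon of circumradius 8.5; the cube at (9.5, -1.5) is not intersected at this z (z outside [12.5, 22.5]); Taking the union: only the r=8.5 cylinder is present, so the union is just that shape — 1 connected region; the cube at (-3.5, -1.5) does not reach this height (z outside [11.5, 25.5]); Subtracting the remaining from the first: none of the subtracted shapes is present at this height, so the result so far is unchanged — 1 connected region. Overall, the cross-section is a single solid region. The nearest boundary edge runs (7.85, -3.25)→(8.50, 0.00); distance from the point to it = 3.12 mm. The point is not inside any of the regions above, so it lies outside the cross-section (3.12 mm from the nearest boundary).

outside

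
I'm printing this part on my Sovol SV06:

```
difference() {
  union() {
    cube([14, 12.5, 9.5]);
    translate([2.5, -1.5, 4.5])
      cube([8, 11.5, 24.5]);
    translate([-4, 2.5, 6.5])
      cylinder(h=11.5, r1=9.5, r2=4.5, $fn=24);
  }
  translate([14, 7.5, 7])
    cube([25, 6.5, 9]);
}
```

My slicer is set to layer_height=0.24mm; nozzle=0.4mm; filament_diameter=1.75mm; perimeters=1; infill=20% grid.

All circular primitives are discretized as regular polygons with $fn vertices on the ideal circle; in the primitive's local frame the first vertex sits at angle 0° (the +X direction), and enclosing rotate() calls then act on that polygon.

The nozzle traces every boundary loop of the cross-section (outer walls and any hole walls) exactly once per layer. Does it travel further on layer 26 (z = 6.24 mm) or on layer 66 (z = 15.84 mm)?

layer 66 (z = 15.84 mm)

Layer 26 (z = 6.24): the cube (footprint 14×12.5) is included at this height (perimeter 53.00 mm); the cube at (2.5, -1.5) is present — its section is the full 8×11.5 rectangle (perimeter 39.00 mm); the cone at (-4, 2.5) is not intersected at this z (z outside [6.5, 18]); Combining (union): the regions partially overlap (shared area 80.00 mm²), so the edge portions inside another operand are dropped and the merged outline is re-measured after clipping — boundary = 56.00 mm; the cube at (14, 7.5) is not intersected at this z (z outside [7, 16]); Subtracting the remaining from the first: none of the subtracted shapes is present at this height, so that combined region is unchanged — boundary = 56.00 mm. So its perimeter = 56.00 mm. Layer 66 (z = 15.84): the cube does not reach this height (z outside [0, 9.5]); the cube at (2.5, -1.5) is present — its section is the full 8×11.5 rectangle (perimeter 39.00 mm); the cone at (-4, 2.5) contributes a regular 24-gon of circumradius 5.439 (interpolated between r1=9.5 and r2=4.5 at t=0.812) (perimeter = 2·24·5.439·sin(180°/24) = 34.08 mm); Combining (union): the 2 present regions are separate (no shared area or edge), so areas and boundary lengths simply add and each stays a separate island — boundary = 73.08 mm; the 25×6.5 cube at (14, 7.5) contributes its full rectangle (perimeter 63.00 mm); Subtracting the remaining from the first: starting from the result so far, the 25×6.5 cube at (14, 7.5) misses the remaining region (no effect) — boundary = 73.08 mm. So its perimeter = 73.08 mm. Layer 66 is larger (73.08 vs 56.00 mm).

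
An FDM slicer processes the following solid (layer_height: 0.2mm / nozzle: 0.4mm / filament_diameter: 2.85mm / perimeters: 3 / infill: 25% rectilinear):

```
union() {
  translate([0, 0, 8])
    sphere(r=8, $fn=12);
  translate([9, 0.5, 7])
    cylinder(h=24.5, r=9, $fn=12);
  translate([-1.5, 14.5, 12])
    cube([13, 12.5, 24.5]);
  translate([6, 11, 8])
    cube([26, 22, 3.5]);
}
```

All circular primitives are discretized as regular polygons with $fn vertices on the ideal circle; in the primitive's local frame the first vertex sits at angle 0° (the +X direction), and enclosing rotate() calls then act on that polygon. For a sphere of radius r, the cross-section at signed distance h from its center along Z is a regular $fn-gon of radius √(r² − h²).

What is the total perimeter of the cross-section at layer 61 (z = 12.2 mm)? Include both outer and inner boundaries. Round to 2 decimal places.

At z = 12.2 mm: the r=8 sphere slices to a regular 12-gon of circumradius 6.809 (√(r²−h²) with h=4.2 from center) (perimeter = 2·12·6.809·sin(180°/12) = 42.29 mm); the cylinder at (9, 0.5): section is a regular 12-gon, circumradius r=9 (perimeter = 2·12·9.000·sin(180°/12) = 55.90 mm); the cube at (-1.5, 14.5) is present — its section is the full 13×12.5 rectangle (perimeter 51.00 mm); the cube at (6, 11) is not intersected at this z (z outside [8, 11.5]); Combining (union): the regions partially overlap (shared area 55.63 mm²), so the edge portions inside another operand are dropped and the merged outline is re-measured after clipping — boundary = 120.04 mm. Overall, the cross-section has 2 separate islands. Total boundary length (outer) = 120.04 mm.

120.04 mm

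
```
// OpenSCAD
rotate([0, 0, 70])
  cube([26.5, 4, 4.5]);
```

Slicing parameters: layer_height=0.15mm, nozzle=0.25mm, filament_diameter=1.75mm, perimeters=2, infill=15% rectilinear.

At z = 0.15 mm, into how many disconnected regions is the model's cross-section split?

At z = 0.15 mm: the cube is present — its section is the full 26.5×4 rectangle; (whole slice rotated 70° about Z — lengths, areas and connectivity unchanged). The result has 1 disconnected region.

1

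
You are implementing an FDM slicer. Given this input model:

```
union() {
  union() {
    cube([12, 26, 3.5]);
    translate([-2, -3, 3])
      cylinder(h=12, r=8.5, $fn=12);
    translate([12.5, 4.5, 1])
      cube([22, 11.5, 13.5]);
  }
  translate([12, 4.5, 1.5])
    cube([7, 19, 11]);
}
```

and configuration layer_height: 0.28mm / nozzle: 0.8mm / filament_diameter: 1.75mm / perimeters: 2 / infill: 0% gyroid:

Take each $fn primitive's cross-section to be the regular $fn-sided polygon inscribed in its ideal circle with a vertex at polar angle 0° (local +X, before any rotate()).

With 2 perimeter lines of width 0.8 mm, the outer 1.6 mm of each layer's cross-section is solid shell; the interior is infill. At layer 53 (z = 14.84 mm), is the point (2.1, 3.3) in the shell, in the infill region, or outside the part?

shell

At z = 14.84 mm: the cube is absent (z outside [0, 3.5]); the r=8.5 cylinder at (-2, -3) gives a regular 12-gon of circumradius 8.5 (constant along its height); the cube at (12.5, 4.5) does not reach this height (z outside [1, 14.5]); Combining (union): only the r=8.5 cylinder at (-2, -3) is present, so the union is just that shape — 1 connected region; the cube at (12, 4.5) is not intersected at this z (z outside [1.5, 12.5]); Combining (union): only that combined region is present, so the union is just that shape — 1 connected region. Overall, the cross-section is a single solid region. The nearest boundary edge runs (5.36, 1.25)→(2.25, 4.36); distance from the point to it = 0.86 mm. The point is inside the cross-section, 0.86 mm from the nearest boundary — within the 1.6 mm shell band (2 × 0.8).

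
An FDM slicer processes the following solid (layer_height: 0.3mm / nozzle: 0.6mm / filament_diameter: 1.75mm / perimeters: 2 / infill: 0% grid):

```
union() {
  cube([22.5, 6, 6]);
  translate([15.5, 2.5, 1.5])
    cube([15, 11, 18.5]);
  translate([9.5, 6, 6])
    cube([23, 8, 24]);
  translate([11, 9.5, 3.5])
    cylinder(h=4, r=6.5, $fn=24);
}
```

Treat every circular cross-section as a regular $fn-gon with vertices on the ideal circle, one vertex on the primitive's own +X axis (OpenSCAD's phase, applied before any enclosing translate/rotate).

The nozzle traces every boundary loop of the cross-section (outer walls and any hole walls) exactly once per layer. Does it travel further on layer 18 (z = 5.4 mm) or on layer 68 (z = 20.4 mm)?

Layer 18 (z = 5.4): the cube is present — its section is the full 22.5×6 rectangle (perimeter 57.00 mm); the cube at (15.5, 2.5) is present — its section is the full 15×11 rectangle (perimeter 52.00 mm); the cube at (9.5, 6) is not intersected at this z (z outside [6, 30]); the r=6.5 cylinder at (11, 9.5) gives a regular 24-gon of circumradius 6.5 (constant along its height) (perimeter = 2·24·6.500·sin(180°/24) = 40.72 mm); Combining (union): the regions partially overlap (shared area 58.98 mm²), so the edge portions inside another operand are dropped and the merged outline is re-measured after clipping — boundary = 89.74 mm. So its perimeter = 89.74 mm. Layer 68 (z = 20.4): the cube is absent (z outside [0, 6]); the cube at (15.5, 2.5) is absent (z outside [1.5, 20]); the cube at (9.5, 6) is present — its section is the full 23×8 rectangle (perimeter 62.00 mm); the cylinder at (11, 9.5) does not reach this height (z outside [3.5, 7.5]); Merging all regions: only the 23×8 cube at (9.5, 6) is present, so the union is just that shape — boundary = 62.00 mm. So its perimeter = 62.00 mm. Layer 18 is larger (89.74 vs 62.00 mm).

layer 18 (z = 5.4 mm)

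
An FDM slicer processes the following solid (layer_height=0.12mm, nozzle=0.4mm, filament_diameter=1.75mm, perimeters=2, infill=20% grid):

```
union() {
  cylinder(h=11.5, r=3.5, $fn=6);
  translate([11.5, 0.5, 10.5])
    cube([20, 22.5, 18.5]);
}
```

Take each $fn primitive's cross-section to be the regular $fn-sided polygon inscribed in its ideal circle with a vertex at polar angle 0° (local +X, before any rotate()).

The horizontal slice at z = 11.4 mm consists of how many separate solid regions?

2

At z = 11.4 mm: the r=3.5 cylinder contributes a regular 6-gon of circumradius 3.5; the cube at (11.5, 0.5) is present — its section is the full 20×22.5 rectangle; Merging all regions: the 2 present regions are separate (no shared area or edge), so areas and boundary lengths simply add and each stays a separate island — 2 connected regions. The result has 2 disconnected regions.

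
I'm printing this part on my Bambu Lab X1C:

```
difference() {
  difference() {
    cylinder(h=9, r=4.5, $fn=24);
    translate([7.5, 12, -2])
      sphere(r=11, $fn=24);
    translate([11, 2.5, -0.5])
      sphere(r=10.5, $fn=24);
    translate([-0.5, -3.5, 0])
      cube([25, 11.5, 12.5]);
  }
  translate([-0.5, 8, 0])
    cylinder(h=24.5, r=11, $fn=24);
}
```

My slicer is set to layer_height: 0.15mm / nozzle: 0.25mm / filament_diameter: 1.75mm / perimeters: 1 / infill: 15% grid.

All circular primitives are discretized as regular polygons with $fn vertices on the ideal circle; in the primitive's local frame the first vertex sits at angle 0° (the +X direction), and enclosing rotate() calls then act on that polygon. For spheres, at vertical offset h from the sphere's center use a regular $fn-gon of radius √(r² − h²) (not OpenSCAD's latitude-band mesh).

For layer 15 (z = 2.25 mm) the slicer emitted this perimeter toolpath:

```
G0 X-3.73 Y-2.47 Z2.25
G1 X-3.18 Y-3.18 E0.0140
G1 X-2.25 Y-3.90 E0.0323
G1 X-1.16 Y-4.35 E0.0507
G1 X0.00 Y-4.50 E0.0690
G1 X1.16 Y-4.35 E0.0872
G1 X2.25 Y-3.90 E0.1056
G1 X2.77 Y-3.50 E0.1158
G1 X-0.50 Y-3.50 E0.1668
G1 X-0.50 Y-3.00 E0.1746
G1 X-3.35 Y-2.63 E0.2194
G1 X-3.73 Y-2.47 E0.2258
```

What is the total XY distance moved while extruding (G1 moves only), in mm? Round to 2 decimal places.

14.48 mm

Sum the Euclidean lengths of each G1 segment: total = 14.48 mm.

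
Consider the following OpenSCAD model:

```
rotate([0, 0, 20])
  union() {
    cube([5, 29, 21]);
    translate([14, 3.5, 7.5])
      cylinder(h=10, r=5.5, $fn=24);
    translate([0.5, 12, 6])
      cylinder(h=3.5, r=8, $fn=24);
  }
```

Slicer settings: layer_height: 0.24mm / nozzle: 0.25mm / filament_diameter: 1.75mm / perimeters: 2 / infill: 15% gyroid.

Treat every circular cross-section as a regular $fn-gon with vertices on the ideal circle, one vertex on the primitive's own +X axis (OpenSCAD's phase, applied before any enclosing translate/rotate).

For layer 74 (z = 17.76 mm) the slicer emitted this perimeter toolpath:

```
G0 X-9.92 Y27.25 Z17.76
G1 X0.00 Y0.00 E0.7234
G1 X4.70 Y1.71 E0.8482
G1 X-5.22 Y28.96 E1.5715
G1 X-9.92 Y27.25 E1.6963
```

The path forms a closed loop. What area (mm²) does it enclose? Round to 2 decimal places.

Apply the shoelace formula to the sequence of (X, Y) vertices; enclosed area = 145.04 mm².

145.04 mm²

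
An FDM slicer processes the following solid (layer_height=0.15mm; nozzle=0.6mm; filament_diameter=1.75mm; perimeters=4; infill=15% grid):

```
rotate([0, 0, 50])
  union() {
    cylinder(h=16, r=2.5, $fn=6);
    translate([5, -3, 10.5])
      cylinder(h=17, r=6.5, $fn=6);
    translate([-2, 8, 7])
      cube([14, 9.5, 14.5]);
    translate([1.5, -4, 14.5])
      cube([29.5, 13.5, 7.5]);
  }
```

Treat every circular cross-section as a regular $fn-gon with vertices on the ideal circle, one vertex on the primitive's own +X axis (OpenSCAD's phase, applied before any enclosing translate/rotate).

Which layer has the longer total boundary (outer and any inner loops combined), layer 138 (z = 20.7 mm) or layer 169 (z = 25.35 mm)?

Layer 138 (z = 20.7): the cylinder is not intersected at this z (z outside [0, 16]); the cylinder at (5, -3): section is a regular 6-gon, circumradius r=6.5 (perimeter = 2·6·6.500·sin(180°/6) = 39.00 mm); the 14×9.5 cube at (-2, 8) contributes its full rectangle (perimeter 47.00 mm); the 29.5×13.5 cube at (1.5, -4) contributes its full rectangle (perimeter 86.00 mm); Combining (union): the regions partially overlap (shared area 72.55 mm²), so the edge portions inside another operand are dropped and the merged outline is re-measured after clipping — boundary = 117.73 mm; (rotated 50° about Z; rotation is an isometry so areas/perimeters/island counts are preserved). So its perimeter = 117.73 mm. Layer 169 (z = 25.35): the cylinder is absent (z outside [0, 16]); the r=6.5 cylinder at (5, -3) contributes a regular 6-gon of circumradius 6.5 (perimeter = 2·6·6.500·sin(180°/6) = 39.00 mm); the cube at (-2, 8) is absent (z outside [7, 21.5]); the cube at (1.5, -4) does not reach this height (z outside [14.5, 22]); Combining (union): only the r=6.5 cylinder at (5, -3) is present, so the union is just that shape — boundary = 39.00 mm; (rotated 50° about Z; rotation is an isometry so areas/perimeters/island counts are preserved). So its perimeter = 39.00 mm. Layer 138 is larger (117.73 vs 39.00 mm).

layer 138 (z = 20.7 mm)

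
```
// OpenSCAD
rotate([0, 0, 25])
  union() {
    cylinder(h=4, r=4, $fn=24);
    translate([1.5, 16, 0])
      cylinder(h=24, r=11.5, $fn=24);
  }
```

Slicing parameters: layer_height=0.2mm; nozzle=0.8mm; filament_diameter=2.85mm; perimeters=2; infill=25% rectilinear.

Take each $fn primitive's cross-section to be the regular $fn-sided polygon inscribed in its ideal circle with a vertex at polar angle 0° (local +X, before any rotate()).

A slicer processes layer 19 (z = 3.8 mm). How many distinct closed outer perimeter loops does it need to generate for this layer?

2

At z = 3.8 mm: the r=4 cylinder gives a regular 24-gon of circumradius 4 (constant along its height); the cylinder at (1.5, 16): section is a regular 24-gon, circumradius r=11.5; Taking the union: the 2 present regions are separate (no shared area or edge), so areas and boundary lengths simply add and each stays a separate island — 2 connected regions; (whole slice rotated 25° about Z — lengths, areas and connectivity unchanged). The result has 2 disconnected regions.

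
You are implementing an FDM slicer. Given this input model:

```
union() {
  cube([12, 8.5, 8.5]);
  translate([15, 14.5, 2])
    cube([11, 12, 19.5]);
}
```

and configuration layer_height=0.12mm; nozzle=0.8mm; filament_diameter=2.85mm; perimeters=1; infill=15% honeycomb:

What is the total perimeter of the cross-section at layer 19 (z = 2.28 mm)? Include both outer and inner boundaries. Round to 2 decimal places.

At z = 2.28 mm: the cube is present — its section is the full 12×8.5 rectangle (perimeter 41.00 mm); the 11×12 cube at (15, 14.5) contributes its full rectangle (perimeter 46.00 mm); Combining (union): the 2 present regions are separate (no shared area or edge), so areas and boundary lengths simply add and each stays a separate island — boundary = 87.00 mm. Overall, the cross-section has 2 separate islands. Total boundary length (outer) = 87.00 mm.

87.00 mm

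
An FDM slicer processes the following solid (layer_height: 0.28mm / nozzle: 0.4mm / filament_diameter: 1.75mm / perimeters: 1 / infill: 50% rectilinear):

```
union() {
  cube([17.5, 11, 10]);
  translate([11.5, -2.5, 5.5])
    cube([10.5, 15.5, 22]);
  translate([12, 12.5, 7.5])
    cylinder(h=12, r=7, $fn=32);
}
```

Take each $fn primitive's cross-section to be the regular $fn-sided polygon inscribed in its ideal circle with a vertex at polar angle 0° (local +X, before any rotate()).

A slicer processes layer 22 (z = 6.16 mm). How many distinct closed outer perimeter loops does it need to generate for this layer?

1

At z = 6.16 mm: the cube (footprint 17.5×11) is included at this height; the cube at (11.5, -2.5) (footprint 10.5×15.5) is included at this height; the cylinder at (12, 12.5) does not reach this height (z outside [7.5, 19.5]); Taking the union: the regions partially overlap (shared area 66.00 mm²), so overlapping operands fuse into one piece — 1 connected region. The result has 1 disconnected region.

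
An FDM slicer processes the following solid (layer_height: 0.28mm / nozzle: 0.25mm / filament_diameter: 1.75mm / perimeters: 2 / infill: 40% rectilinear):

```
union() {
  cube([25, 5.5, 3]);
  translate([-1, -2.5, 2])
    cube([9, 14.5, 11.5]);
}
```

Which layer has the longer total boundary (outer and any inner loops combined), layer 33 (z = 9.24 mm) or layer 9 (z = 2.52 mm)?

Layer 33 (z = 9.24): the cube does not reach this height (z outside [0, 3]); the cube at (-1, -2.5) is present — its section is the full 9×14.5 rectangle (perimeter 47.00 mm); Merging all regions: only the 9×14.5 cube at (-1, -2.5) is present, so the union is just that shape — boundary = 47.00 mm. So its perimeter = 47.00 mm. Layer 9 (z = 2.52): the 25×5.5 cube contributes its full rectangle (perimeter 61.00 mm); the cube at (-1, -2.5) is present — its section is the full 9×14.5 rectangle (perimeter 47.00 mm); Combining (union): the regions partially overlap (shared area 44.00 mm²), so the edge portions inside another operand are dropped and the merged outline is re-measured after clipping — boundary = 81.00 mm. So its perimeter = 81.00 mm. Layer 9 is larger (81.00 vs 47.00 mm).

layer 9 (z = 2.52 mm)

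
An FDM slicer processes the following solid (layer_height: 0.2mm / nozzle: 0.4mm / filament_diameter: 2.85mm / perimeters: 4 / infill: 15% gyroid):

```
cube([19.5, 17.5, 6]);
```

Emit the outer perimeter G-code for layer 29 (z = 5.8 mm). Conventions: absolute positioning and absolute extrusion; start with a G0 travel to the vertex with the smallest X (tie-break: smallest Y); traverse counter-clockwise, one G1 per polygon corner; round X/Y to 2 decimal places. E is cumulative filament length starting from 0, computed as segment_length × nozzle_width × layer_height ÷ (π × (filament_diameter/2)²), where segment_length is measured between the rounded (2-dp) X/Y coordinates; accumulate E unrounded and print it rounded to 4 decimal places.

At z = 5.8 mm: the cube (footprint 19.5×17.5) is included at this height. The outline is a single polygon with 4 vertices. Extrusion per mm of travel: 0.4 × 0.2 / (π × 1.425²) = 0.012540. Accumulating E over each segment gives final E = 0.9280.

G0 X0.00 Y0.00 Z5.80
G1 X19.50 Y0.00 E0.2445
G1 X19.50 Y17.50 E0.4640
G1 X0.00 Y17.50 E0.7085
G1 X0.00 Y0.00 E0.9280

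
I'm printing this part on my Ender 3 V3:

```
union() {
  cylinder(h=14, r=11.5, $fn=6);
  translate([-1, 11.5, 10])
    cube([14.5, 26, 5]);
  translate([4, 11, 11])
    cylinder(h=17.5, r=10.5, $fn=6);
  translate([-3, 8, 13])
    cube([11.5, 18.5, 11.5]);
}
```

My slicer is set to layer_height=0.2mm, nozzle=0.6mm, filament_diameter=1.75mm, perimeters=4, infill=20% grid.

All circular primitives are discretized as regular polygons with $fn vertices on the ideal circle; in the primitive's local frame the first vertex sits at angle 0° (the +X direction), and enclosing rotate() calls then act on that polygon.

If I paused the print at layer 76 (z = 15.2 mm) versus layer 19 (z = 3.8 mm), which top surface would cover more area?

layer 76 (z = 15.2 mm)

Layer 76 (z = 15.2): the cylinder does not reach this height (z outside [0, 14]); the cube at (-1, 11.5) is not intersected at this z (z outside [10, 15]); the r=10.5 cylinder at (4, 11) gives a regular 6-gon of circumradius 10.5 (constant along its height) (area = (6/2)·10.500²·sin(360°/6) = 286.44 mm²); the cube at (-3, 8) (footprint 11.5×18.5) is included at this height (area 212.75 mm²); Taking the union: the regions partially overlap — summed areas 499.19 mm² minus the doubly-counted overlap 136.42 mm² gives 362.77 mm² — area = 362.77 mm². So its area = 362.77 mm². Layer 19 (z = 3.8): the r=11.5 cylinder gives a regular 6-gon of circumradius 11.5 (constant along its height) (area = (6/2)·11.500²·sin(360°/6) = 343.60 mm²); the cube at (-1, 11.5) is not intersected at this z (z outside [10, 15]); the cylinder at (4, 11) is not intersected at this z (z outside [11, 28.5]); the cube at (-3, 8) does not reach this height (z outside [13, 24.5]); Combining (union): only the r=11.5 cylinder is present, so the union is just that shape — area = 343.60 mm². So its area = 343.60 mm². Layer 76 is larger (362.77 vs 343.60 mm²).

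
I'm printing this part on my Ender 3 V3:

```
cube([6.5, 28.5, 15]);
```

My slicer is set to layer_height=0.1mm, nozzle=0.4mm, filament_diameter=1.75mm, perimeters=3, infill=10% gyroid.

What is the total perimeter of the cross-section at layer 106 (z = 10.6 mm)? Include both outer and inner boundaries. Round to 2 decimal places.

70.00 mm

At z = 10.6 mm: the cube is present — its section is the full 6.5×28.5 rectangle (perimeter 70.00 mm). Overall, the cross-section is a single solid region. Total boundary length (outer) = 70.00 mm.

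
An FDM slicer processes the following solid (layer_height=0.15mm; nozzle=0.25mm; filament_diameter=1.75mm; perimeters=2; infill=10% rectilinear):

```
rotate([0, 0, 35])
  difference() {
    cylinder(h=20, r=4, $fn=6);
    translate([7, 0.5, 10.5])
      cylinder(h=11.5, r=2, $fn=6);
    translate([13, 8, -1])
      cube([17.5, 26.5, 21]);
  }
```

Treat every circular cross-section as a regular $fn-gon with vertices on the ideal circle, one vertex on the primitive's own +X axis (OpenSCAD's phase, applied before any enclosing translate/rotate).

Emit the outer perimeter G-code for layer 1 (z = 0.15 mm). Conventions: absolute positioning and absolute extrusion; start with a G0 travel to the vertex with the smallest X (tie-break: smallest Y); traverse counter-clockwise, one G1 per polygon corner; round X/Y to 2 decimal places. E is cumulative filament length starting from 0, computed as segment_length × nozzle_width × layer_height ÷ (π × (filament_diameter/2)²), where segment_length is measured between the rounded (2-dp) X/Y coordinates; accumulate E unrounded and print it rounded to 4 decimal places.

G0 X-3.63 Y1.69 Z0.15
G1 X-3.28 Y-2.29 E0.0623
G1 X0.35 Y-3.98 E0.1247
G1 X3.63 Y-1.69 E0.1871
G1 X3.28 Y2.29 E0.2494
G1 X-0.35 Y3.98 E0.3118
G1 X-3.63 Y1.69 E0.3742

At z = 0.15 mm: the r=4 cylinder contributes a regular 6-gon of circumradius 4; the cylinder at (7, 0.5) is not intersected at this z (z outside [10.5, 22]); the cube at (13, 8) is present — its section is the full 17.5×26.5 rectangle; After the difference (first − rest): starting from the r=4 cylinder, the 17.5×26.5 cube at (13, 8) misses the remaining region (no effect) — 1 connected region; (rotated 35° about Z; rotation is an isometry so areas/perimeters/island counts are preserved). The outline is a single polygon with 6 vertices. Extrusion per mm of travel: 0.25 × 0.15 / (π × 0.875²) = 0.015591. Accumulating E over each segment gives final E = 0.3742.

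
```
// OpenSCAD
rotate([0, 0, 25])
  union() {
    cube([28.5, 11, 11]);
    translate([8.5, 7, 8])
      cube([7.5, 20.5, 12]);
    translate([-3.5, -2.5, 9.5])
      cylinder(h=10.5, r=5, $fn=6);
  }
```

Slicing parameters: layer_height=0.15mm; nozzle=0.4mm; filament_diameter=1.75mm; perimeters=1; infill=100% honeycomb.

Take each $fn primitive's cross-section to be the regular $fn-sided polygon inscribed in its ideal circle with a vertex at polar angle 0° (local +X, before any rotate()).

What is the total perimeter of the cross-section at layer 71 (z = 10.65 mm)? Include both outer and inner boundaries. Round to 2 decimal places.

141.73 mm

At z = 10.65 mm: the cube is present — its section is the full 28.5×11 rectangle (perimeter 79.00 mm); the cube at (8.5, 7) (footprint 7.5×20.5) is included at this height (perimeter 56.00 mm); the r=5 cylinder at (-3.5, -2.5) gives a regular 6-gon of circumradius 5 (constant along its height) (perimeter = 2·6·5.000·sin(180°/6) = 30.00 mm); Combining (union): the regions partially overlap (shared area 30.00 mm²), so the edge portions inside another operand are dropped and the merged outline is re-measured after clipping — boundary = 141.73 mm; (rotated 25° about Z; rotation is an isometry so areas/perimeters/island counts are preserved). Overall, the cross-section is a single solid region. Total boundary length (outer) = 141.73 mm.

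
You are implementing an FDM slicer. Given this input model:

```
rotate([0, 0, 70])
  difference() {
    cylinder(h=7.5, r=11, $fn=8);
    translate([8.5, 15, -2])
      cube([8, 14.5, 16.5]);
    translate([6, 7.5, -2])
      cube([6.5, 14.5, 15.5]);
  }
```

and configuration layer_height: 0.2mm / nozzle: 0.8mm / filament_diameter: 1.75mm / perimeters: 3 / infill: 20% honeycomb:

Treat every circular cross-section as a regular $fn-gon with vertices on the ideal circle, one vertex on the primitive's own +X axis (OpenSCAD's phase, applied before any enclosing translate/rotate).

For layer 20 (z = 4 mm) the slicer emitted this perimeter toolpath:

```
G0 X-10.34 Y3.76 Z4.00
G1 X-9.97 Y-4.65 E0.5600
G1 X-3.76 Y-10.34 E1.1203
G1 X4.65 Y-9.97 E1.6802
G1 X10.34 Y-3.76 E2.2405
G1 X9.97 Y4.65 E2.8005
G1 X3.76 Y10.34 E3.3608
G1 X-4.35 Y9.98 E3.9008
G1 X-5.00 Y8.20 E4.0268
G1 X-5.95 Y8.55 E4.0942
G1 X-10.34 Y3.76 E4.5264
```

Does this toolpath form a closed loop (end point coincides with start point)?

Start point (G0): (-10.34, 3.76). End point (last G1): the path returns to the start — closed.

yes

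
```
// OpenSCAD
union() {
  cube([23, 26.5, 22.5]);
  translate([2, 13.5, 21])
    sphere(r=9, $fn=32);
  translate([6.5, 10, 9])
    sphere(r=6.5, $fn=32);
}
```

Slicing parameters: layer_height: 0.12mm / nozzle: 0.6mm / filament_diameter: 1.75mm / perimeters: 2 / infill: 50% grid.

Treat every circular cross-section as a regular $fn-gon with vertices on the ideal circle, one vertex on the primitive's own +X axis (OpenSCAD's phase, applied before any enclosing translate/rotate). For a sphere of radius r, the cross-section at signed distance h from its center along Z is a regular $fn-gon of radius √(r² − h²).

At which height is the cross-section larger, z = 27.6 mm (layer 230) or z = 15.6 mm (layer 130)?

Layer 230 (z = 27.6): the cube is absent (z outside [0, 22.5]); the r=9 sphere at (2, 13.5) contributes a regular 32-gon of circumradius √(9²−6.6²) = 6.119 (area = (32/2)·6.119²·sin(360°/32) = 116.87 mm²); the sphere at (6.5, 10) does not reach this height (|z−center|=18.600 > r=6.5); Taking the union: only the r=9 sphere at (2, 13.5) is present, so the union is just that shape — area = 116.87 mm². So its area = 116.87 mm². Layer 130 (z = 15.6): the cube (footprint 23×26.5) is included at this height (area 609.50 mm²); the sphere at (2, 13.5): section is a regular 32-gon, circumradius = √(r²−h²) = √(9²−5.4²) = 7.200 (area = (32/2)·7.200²·sin(360°/32) = 161.82 mm²); the sphere at (6.5, 10) is absent (|z−center|=6.600 > r=6.5); Merging all regions: the regions partially overlap — summed areas 771.32 mm² minus the doubly-counted overlap 109.24 mm² gives 662.07 mm² — area = 662.07 mm². So its area = 662.07 mm². Layer 130 is larger (662.07 vs 116.87 mm²).

layer 130 (z = 15.6 mm)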